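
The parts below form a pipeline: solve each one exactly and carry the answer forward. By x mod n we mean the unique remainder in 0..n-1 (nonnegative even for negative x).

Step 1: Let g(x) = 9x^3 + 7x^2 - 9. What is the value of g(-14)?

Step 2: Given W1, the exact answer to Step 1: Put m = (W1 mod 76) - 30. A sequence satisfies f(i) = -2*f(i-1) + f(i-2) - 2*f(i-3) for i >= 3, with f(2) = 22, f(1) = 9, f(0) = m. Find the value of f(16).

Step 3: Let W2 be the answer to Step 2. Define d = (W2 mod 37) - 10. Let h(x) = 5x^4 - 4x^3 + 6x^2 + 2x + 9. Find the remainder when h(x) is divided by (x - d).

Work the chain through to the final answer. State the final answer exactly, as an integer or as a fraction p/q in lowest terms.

1633

Step 1: 9*(-14)^3 + 7*(-14)^2 - 9 = (-24696) + (1372) + (-9) = -23333; answer -23333
Step 2: W1 = -23333; m = 45; f(3) = -2*(22) + 1*(9) - 2*(45) = -125; iterating: f(3)=-125, f(4)=254, f(5)=-677, f(6)=1858, f(7)=-4901, f(8)=13014, f(9)=-34645, f(10)=92106, f(11)=-244885, f(12)=651166, f(13)=-1731429, f(14)=4603794, f(15)=-12241349, f(16)=32549350; answer 32549350
Step 3: W2 = 32549350; d = -4; remainder = value at the root: 5*(-4)^4 - 4*(-4)^3 + 6*(-4)^2 + 2*(-4)^1 + 9 = (1280) + (256) + (96) + (-8) + (9) = 1633; answer 1633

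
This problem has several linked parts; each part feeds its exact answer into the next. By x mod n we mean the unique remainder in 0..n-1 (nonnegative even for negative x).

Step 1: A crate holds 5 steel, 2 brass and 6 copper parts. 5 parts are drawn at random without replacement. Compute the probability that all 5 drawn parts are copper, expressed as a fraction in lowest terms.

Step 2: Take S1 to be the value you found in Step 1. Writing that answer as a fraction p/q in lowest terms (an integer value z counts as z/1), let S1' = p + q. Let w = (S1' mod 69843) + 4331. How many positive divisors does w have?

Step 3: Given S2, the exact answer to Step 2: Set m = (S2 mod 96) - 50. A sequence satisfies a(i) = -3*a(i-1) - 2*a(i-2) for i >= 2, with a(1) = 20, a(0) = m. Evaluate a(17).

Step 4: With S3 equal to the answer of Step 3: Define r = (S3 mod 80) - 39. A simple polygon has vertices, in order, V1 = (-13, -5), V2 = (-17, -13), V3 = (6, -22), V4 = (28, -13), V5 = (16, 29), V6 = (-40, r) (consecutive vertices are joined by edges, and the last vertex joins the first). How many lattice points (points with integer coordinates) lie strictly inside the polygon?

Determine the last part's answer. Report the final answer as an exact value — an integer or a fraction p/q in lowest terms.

1721

Step 1: total draws C(13,5) = 1287; favorable C(6,5) = 6; P = 2/429; answer 2/429
Step 2: S1 = 2/429; threaded value p + q = 431; w = 4762; 4762 = 2 * 2381; number of divisors = (1+1) * (1+1) = 4; answer 4
Step 3: S2 = 4; m = -46; a(2) = -3*(20) - 2*(-46) = 32; iterating: a(2)=32, a(3)=-136, a(4)=344, a(5)=-760, a(6)=1592, a(7)=-3256, a(8)=6584, a(9)=-13240, a(10)=26552, a(11)=-53176, a(12)=106424, a(13)=-212920, a(14)=425912, a(15)=-851896, a(16)=1703864, a(17)=-3407800; answer -3407800
Step 4: S3 = -3407800; r = 1; cross terms: (-13*-13 - -17*-5)=84, (-17*-22 - 6*-13)=452, (6*-13 - 28*-22)=538, (28*29 - 16*-13)=1020, (16*1 - -40*29)=1176, (-40*-5 - -13*1)=213; twice the area = |3483| = 3483; area = 3483/2; boundary points = 4 + 1 + 1 + 6 + 28 + 3 = 43; strictly interior points = area - boundary/2 + 1 = 1721; answer 1721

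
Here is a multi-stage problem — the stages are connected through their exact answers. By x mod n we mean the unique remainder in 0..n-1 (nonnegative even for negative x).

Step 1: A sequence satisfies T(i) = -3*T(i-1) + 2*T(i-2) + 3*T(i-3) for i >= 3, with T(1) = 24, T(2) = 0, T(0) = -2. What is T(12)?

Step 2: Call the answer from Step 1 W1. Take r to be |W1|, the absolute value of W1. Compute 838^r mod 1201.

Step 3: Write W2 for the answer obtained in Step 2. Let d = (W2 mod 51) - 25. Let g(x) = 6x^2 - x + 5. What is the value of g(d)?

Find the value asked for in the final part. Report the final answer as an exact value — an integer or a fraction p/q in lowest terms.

2152

Step 1: T(3) = -3*(0) + 2*(24) + 3*(-2) = 42; iterating: T(3)=42, T(4)=-54, T(5)=246, T(6)=-720, T(7)=2490, T(8)=-8172, T(9)=27336, T(10)=-90882, T(11)=302802, T(12)=-1008162; answer -1008162
Step 2: W1 = -1008162; r = 1008162; squarings mod 1201: 838^1=838, 838^2=860, 838^4=985, 838^8=1018, 838^16=1062, 838^32=105, 838^64=216, 838^128=1018, 838^256=1062, 838^512=105, 838^1024=216, 838^2048=1018, 838^4096=1062, 838^8192=105, 838^16384=216, 838^32768=1018, 838^65536=1062, 838^131072=105, 838^262144=216, 838^524288=1018; 838^1008162 = 838^2 * 838^32 * 838^512 * 838^8192 * 838^16384 * 838^65536 * 838^131072 * 838^262144 * 838^524288 = 860 (mod 1201); answer 860
Step 3: W2 = 860; d = 19; 6*(19)^2 - 1*(19)^1 + 5 = (2166) + (-19) + (5) = 2152; answer 2152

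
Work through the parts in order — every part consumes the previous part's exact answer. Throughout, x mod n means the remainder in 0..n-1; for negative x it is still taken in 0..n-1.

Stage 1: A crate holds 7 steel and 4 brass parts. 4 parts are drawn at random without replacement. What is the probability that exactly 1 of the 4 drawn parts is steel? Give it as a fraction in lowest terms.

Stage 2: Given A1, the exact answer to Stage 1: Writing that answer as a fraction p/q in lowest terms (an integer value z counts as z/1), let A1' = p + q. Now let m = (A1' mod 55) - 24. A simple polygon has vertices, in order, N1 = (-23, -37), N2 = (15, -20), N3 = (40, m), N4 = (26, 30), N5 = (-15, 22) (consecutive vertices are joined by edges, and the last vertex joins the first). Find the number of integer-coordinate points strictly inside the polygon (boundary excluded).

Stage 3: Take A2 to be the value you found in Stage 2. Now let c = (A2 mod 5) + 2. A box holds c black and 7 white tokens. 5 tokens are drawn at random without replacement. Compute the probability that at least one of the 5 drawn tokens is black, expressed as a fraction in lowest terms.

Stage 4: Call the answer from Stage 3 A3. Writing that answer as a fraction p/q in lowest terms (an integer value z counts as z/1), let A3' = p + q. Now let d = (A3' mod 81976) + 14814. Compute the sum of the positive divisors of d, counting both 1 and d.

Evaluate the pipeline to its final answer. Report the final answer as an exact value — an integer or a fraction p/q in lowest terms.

Stage 1: total draws C(11,4) = 330; favorable C(7,1)*C(4,3) = 28; P = 14/165; answer 14/165
Stage 2: A1 = 14/165; threaded value p + q = 179; m = -10; cross terms: (-23*-20 - 15*-37)=1015, (15*-10 - 40*-20)=650, (40*30 - 26*-10)=1460, (26*22 - -15*30)=1022, (-15*-37 - -23*22)=1061; twice the area = |5208| = 5208; area = 2604; boundary points = 1 + 5 + 2 + 1 + 1 = 10; strictly interior points = area - boundary/2 + 1 = 2600; answer 2600
Stage 3: A2 = 2600; c = 2; total draws C(9,5) = 126; complement C(7,5) = 21; favorable 126 - 21 = 105; P = 5/6; answer 5/6
Stage 4: A3 = 5/6; threaded value p + q = 11; d = 14825; 14825 = 5^2 * 593; sigma = (1 + 5 + 25) * (1 + 593) = 31 * 594 = 18414; answer 18414

18414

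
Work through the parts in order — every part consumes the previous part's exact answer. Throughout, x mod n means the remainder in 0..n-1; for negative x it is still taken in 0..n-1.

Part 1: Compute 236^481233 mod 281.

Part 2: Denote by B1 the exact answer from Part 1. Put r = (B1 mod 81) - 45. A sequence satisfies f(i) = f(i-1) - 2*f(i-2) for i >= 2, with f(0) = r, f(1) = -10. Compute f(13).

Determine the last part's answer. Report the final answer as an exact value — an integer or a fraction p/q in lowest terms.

280

Part 1: squarings mod 281: 236^1=236, 236^2=58, 236^4=273, 236^8=64, 236^16=162, 236^32=111, 236^64=238, 236^128=163, 236^256=155, 236^512=140, 236^1024=211, 236^2048=123, 236^4096=236, 236^8192=58, 236^16384=273, 236^32768=64, 236^65536=162, 236^131072=111, 236^262144=238; 236^481233 = 236^1 * 236^16 * 236^64 * 236^128 * 236^256 * 236^512 * 236^1024 * 236^4096 * 236^16384 * 236^65536 * 236^131072 * 236^262144 = 123 (mod 281); answer 123
Part 2: B1 = 123; r = -3; f(2) = 1*(-10) - 2*(-3) = -4; iterating: f(2)=-4, f(3)=16, f(4)=24, f(5)=-8, f(6)=-56, f(7)=-40, f(8)=72, f(9)=152, f(10)=8, f(11)=-296, f(12)=-312, f(13)=280; answer 280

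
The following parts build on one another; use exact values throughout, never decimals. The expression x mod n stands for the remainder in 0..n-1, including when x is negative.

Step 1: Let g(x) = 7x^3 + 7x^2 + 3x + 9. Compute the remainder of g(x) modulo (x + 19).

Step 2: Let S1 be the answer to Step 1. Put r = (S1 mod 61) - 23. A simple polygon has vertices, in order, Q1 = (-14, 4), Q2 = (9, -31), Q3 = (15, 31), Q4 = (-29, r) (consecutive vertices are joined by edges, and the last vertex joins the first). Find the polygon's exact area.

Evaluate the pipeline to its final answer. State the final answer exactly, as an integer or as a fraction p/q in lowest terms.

Step 1: remainder = value at the root: 7*(-19)^3 + 7*(-19)^2 + 3*(-19)^1 + 9 = (-48013) + (2527) + (-57) + (9) = -45534; answer -45534
Step 2: S1 = -45534; r = 10; cross terms: (-14*-31 - 9*4)=398, (9*31 - 15*-31)=744, (15*10 - -29*31)=1049, (-29*4 - -14*10)=24; twice the area = |2215| = 2215; area = 2215/2; answer 2215/2

2215/2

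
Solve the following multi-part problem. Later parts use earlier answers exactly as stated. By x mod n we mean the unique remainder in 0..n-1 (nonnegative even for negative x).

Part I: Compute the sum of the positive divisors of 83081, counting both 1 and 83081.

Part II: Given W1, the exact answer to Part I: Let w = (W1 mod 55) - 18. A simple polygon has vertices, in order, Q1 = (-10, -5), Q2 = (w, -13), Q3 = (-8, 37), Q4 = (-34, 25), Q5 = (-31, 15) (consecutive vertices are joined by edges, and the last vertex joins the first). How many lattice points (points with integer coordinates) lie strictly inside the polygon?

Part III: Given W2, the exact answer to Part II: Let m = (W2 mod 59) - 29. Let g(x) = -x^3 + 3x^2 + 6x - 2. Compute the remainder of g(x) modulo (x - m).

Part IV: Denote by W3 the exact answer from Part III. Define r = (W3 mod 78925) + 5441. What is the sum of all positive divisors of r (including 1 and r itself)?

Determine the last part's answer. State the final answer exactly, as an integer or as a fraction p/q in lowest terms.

168924

Part I: 83081 = 251 * 331; sigma = (1 + 251) * (1 + 331) = 252 * 332 = 83664; answer 83664
Part II: W1 = 83664; w = -9; cross terms: (-10*-13 - -9*-5)=85, (-9*37 - -8*-13)=-437, (-8*25 - -34*37)=1058, (-34*15 - -31*25)=265, (-31*-5 - -10*15)=305; twice the area = |1276| = 1276; area = 638; boundary points = 1 + 1 + 2 + 1 + 1 = 6; strictly interior points = area - boundary/2 + 1 = 636; answer 636
Part III: W2 = 636; m = 17; remainder = value at the root: -1*(17)^3 + 3*(17)^2 + 6*(17)^1 - 2 = (-4913) + (867) + (102) + (-2) = -3946; answer -3946
Part IV: W3 = -3946; r = 80420; 80420 = 2^2 * 5 * 4021; sigma = (1 + 2 + 4) * (1 + 5) * (1 + 4021) = 7 * 6 * 4022 = 168924; answer 168924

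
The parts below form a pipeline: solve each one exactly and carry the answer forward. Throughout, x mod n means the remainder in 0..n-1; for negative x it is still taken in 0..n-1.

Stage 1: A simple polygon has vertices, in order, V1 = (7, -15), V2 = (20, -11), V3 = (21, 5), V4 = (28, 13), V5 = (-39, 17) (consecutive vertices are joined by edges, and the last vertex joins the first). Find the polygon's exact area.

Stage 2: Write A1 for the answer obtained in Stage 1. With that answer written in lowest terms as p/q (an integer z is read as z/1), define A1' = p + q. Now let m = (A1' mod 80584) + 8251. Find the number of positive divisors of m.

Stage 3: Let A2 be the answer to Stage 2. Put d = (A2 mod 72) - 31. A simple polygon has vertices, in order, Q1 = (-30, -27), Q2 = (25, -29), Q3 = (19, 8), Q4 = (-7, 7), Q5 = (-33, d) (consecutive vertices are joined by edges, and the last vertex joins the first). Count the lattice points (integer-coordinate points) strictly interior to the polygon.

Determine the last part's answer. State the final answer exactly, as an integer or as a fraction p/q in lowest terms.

Stage 1: cross terms: (7*-11 - 20*-15)=223, (20*5 - 21*-11)=331, (21*13 - 28*5)=133, (28*17 - -39*13)=983, (-39*-15 - 7*17)=466; twice the area = |2136| = 2136; area = 1068; answer 1068
Stage 2: A1 = 1068; threaded value p + q = 1069; m = 9320; 9320 = 2^3 * 5 * 233; number of divisors = (3+1) * (1+1) * (1+1) = 16; answer 16
Stage 3: A2 = 16; d = -15; cross terms: (-30*-29 - 25*-27)=1545, (25*8 - 19*-29)=751, (19*7 - -7*8)=189, (-7*-15 - -33*7)=336, (-33*-27 - -30*-15)=441; twice the area = |3262| = 3262; area = 1631; boundary points = 1 + 1 + 1 + 2 + 3 = 8; strictly interior points = area - boundary/2 + 1 = 1628; answer 1628

1628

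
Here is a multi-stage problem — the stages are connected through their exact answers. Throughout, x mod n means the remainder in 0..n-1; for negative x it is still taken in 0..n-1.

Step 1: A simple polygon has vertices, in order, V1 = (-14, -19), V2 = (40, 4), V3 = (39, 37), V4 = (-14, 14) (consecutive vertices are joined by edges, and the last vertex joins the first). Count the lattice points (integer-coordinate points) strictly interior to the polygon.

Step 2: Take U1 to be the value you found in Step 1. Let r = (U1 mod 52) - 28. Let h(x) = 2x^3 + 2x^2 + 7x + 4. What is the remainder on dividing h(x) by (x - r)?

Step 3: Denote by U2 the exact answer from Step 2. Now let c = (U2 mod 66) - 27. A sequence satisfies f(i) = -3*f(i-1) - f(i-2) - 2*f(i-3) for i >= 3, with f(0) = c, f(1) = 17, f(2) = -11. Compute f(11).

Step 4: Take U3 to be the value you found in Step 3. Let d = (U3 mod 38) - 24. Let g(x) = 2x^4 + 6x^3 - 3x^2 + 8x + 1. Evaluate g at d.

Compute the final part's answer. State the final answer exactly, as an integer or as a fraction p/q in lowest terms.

484910

Step 1: cross terms: (-14*4 - 40*-19)=704, (40*37 - 39*4)=1324, (39*14 - -14*37)=1064, (-14*-19 - -14*14)=462; twice the area = |3554| = 3554; area = 1777; boundary points = 1 + 1 + 1 + 33 = 36; strictly interior points = area - boundary/2 + 1 = 1760; answer 1760
Step 2: U1 = 1760; r = 16; remainder = value at the root: 2*(16)^3 + 2*(16)^2 + 7*(16)^1 + 4 = (8192) + (512) + (112) + (4) = 8820; answer 8820
Step 3: U2 = 8820; c = 15; f(3) = -3*(-11) - 1*(17) - 2*(15) = -14; iterating: f(3)=-14, f(4)=19, f(5)=-21, f(6)=72, f(7)=-233, f(8)=669, f(9)=-1918, f(10)=5551, f(11)=-16073; answer -16073
Step 4: U3 = -16073; d = -23; 2*(-23)^4 + 6*(-23)^3 - 3*(-23)^2 + 8*(-23)^1 + 1 = (559682) + (-73002) + (-1587) + (-184) + (1) = 484910; answer 484910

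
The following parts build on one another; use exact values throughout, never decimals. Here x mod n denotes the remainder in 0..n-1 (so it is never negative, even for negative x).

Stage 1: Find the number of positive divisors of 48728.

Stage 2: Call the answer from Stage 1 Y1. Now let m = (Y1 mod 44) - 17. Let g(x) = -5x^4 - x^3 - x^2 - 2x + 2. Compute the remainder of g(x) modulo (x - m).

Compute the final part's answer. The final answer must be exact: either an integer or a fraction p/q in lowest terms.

Stage 1: 48728 = 2^3 * 6091; number of divisors = (3+1) * (1+1) = 8; answer 8
Stage 2: Y1 = 8; m = -9; remainder = value at the root: -5*(-9)^4 - 1*(-9)^3 - 1*(-9)^2 - 2*(-9)^1 + 2 = (-32805) + (729) + (-81) + (18) + (2) = -32137; answer -32137

-32137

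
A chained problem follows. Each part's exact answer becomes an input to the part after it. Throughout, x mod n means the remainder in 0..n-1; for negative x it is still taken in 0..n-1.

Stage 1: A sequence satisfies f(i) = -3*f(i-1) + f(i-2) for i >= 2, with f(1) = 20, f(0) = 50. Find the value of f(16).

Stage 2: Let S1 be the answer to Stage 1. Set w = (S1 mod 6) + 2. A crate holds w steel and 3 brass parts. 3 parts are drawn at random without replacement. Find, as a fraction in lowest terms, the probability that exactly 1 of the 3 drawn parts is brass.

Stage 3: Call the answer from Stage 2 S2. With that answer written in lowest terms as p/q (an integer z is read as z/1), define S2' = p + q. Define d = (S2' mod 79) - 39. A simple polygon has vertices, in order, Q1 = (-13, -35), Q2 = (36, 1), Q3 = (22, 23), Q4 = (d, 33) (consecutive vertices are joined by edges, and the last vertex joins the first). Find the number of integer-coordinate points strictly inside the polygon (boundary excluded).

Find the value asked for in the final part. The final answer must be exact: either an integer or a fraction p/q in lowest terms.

Stage 1: f(2) = -3*(20) + 1*(50) = -10; iterating: f(2)=-10, f(3)=50, f(4)=-160, f(5)=530, f(6)=-1750, f(7)=5780, f(8)=-19090, f(9)=63050, f(10)=-208240, f(11)=687770, f(12)=-2271550, f(13)=7502420, f(14)=-24778810, f(15)=81838850, f(16)=-270295360; answer -270295360
Stage 2: S1 = -270295360; w = 4; total draws C(7,3) = 35; favorable C(3,1)*C(4,2) = 18; P = 18/35; answer 18/35
Stage 3: S2 = 18/35; threaded value p + q = 53; d = 14; cross terms: (-13*1 - 36*-35)=1247, (36*23 - 22*1)=806, (22*33 - 14*23)=404, (14*-35 - -13*33)=-61; twice the area = |2396| = 2396; area = 1198; boundary points = 1 + 2 + 2 + 1 = 6; strictly interior points = area - boundary/2 + 1 = 1196; answer 1196

1196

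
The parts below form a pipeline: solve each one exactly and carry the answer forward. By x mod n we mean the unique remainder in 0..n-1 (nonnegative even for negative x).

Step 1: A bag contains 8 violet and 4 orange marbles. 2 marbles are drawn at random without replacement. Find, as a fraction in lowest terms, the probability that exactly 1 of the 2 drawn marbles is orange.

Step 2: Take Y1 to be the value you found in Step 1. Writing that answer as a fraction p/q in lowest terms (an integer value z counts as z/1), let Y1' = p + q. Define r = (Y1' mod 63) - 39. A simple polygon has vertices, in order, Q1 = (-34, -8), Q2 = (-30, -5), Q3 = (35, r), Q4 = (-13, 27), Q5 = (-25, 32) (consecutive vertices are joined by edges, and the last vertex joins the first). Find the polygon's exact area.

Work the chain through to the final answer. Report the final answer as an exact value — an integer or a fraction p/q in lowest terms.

Step 1: total draws C(12,2) = 66; favorable C(4,1)*C(8,1) = 32; P = 16/33; answer 16/33
Step 2: Y1 = 16/33; threaded value p + q = 49; r = 10; cross terms: (-34*-5 - -30*-8)=-70, (-30*10 - 35*-5)=-125, (35*27 - -13*10)=1075, (-13*32 - -25*27)=259, (-25*-8 - -34*32)=1288; twice the area = |2427| = 2427; area = 2427/2; answer 2427/2

2427/2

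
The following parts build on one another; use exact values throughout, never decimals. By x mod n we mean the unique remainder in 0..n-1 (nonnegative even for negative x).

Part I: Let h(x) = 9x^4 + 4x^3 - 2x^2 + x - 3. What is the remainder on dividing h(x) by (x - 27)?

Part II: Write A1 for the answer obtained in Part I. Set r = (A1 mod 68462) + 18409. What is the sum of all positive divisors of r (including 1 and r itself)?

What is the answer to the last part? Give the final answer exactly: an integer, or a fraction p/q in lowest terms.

182880

Part I: remainder = value at the root: 9*(27)^4 + 4*(27)^3 - 2*(27)^2 + 1*(27)^1 - 3 = (4782969) + (78732) + (-1458) + (27) + (-3) = 4860267; answer 4860267
Part II: A1 = 4860267; r = 86336; 86336 = 2^6 * 19 * 71; sigma = (1 + 2 + 4 + 8 + 16 + 32 + 64) * (1 + 19) * (1 + 71) = 127 * 20 * 72 = 182880; answer 182880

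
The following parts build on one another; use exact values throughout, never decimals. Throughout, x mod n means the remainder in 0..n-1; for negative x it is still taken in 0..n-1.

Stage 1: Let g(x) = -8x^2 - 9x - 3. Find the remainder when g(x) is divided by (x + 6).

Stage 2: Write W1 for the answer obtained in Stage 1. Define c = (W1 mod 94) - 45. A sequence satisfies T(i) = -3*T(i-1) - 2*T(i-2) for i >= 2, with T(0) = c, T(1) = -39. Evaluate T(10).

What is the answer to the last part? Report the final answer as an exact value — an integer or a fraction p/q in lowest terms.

Stage 1: remainder = value at the root: -8*(-6)^2 - 9*(-6)^1 - 3 = (-288) + (54) + (-3) = -237; answer -237
Stage 2: W1 = -237; c = 0; T(2) = -3*(-39) - 2*(0) = 117; iterating: T(2)=117, T(3)=-273, T(4)=585, T(5)=-1209, T(6)=2457, T(7)=-4953, T(8)=9945, T(9)=-19929, T(10)=39897; answer 39897

39897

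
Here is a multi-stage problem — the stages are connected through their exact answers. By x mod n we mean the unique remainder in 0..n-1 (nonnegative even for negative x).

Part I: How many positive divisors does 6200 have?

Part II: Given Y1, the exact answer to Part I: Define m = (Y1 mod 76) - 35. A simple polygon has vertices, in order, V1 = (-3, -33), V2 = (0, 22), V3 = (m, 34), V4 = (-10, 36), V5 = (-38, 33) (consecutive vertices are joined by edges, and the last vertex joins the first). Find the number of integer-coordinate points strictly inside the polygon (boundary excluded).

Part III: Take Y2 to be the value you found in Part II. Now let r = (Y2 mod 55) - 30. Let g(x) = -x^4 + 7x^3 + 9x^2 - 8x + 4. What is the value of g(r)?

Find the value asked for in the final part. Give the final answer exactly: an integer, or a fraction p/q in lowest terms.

Part I: 6200 = 2^3 * 5^2 * 31; number of divisors = (3+1) * (2+1) * (1+1) = 24; answer 24
Part II: Y1 = 24; m = -11; cross terms: (-3*22 - 0*-33)=-66, (0*34 - -11*22)=242, (-11*36 - -10*34)=-56, (-10*33 - -38*36)=1038, (-38*-33 - -3*33)=1353; twice the area = |2511| = 2511; area = 2511/2; boundary points = 1 + 1 + 1 + 1 + 1 = 5; strictly interior points = area - boundary/2 + 1 = 1254; answer 1254
Part III: Y2 = 1254; r = 14; -1*(14)^4 + 7*(14)^3 + 9*(14)^2 - 8*(14)^1 + 4 = (-38416) + (19208) + (1764) + (-112) + (4) = -17552; answer -17552

-17552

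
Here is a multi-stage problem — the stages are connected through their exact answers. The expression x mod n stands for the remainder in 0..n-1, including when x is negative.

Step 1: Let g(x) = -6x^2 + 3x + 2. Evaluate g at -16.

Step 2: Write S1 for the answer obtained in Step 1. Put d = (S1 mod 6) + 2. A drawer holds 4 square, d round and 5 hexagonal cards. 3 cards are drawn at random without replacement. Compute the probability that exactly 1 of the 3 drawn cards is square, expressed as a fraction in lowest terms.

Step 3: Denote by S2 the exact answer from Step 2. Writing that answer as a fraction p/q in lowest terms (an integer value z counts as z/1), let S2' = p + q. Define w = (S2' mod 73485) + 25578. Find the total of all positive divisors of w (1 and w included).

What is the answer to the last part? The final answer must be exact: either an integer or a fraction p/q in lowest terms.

Step 1: -6*(-16)^2 + 3*(-16)^1 + 2 = (-1536) + (-48) + (2) = -1582; answer -1582
Step 2: S1 = -1582; d = 4; total draws C(13,3) = 286; favorable C(4,1)*C(9,2) = 144; P = 72/143; answer 72/143
Step 3: S2 = 72/143; threaded value p + q = 215; w = 25793; 25793 is prime, so its only divisors are 1 and 25793; sigma = 1 + 25793 = 25794; answer 25794

25794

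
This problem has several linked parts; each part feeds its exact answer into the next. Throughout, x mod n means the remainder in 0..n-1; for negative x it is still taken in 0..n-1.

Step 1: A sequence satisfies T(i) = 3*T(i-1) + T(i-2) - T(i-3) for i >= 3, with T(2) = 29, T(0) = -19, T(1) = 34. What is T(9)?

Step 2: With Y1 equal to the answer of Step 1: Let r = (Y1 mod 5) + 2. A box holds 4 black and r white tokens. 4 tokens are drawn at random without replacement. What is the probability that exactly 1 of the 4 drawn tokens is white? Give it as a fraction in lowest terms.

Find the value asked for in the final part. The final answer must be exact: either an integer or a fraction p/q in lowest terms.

10/63

Step 1: T(3) = 3*(29) + 1*(34) - 1*(-19) = 140; iterating: T(3)=140, T(4)=415, T(5)=1356, T(6)=4343, T(7)=13970, T(8)=44897, T(9)=144318; answer 144318
Step 2: Y1 = 144318; r = 5; total draws C(9,4) = 126; favorable C(5,1)*C(4,3) = 20; P = 10/63; answer 10/63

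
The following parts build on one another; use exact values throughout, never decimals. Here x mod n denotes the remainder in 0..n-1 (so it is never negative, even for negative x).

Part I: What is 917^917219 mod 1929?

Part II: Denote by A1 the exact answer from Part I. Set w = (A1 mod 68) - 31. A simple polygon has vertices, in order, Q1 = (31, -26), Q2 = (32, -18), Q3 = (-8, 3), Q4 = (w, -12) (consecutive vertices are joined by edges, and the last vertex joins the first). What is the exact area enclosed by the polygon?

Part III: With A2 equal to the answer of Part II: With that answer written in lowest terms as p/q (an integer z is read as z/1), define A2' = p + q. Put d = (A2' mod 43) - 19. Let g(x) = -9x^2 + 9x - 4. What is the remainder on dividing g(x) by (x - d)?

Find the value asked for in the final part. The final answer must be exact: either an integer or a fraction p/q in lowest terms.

-2164

Part I: squarings mod 1929: 917^1=917, 917^2=1774, 917^4=877, 917^8=1387, 917^16=556, 917^32=496, 917^64=1033, 917^128=352, 917^256=448, 917^512=88, 917^1024=28, 917^2048=784, 917^4096=1234, 917^8192=775, 917^16384=706, 917^32768=754, 917^65536=1390, 917^131072=1171, 917^262144=1651, 917^524288=124; 917^917219 = 917^1 * 917^2 * 917^32 * 917^64 * 917^128 * 917^512 * 917^1024 * 917^2048 * 917^4096 * 917^8192 * 917^16384 * 917^32768 * 917^65536 * 917^262144 * 917^524288 = 1427 (mod 1929); answer 1427
Part II: A1 = 1427; w = 36; cross terms: (31*-18 - 32*-26)=274, (32*3 - -8*-18)=-48, (-8*-12 - 36*3)=-12, (36*-26 - 31*-12)=-564; twice the area = |-350| = 350; area = 175; answer 175
Part III: A2 = 175; threaded value p + q = 176; d = -15; remainder = value at the root: -9*(-15)^2 + 9*(-15)^1 - 4 = (-2025) + (-135) + (-4) = -2164; answer -2164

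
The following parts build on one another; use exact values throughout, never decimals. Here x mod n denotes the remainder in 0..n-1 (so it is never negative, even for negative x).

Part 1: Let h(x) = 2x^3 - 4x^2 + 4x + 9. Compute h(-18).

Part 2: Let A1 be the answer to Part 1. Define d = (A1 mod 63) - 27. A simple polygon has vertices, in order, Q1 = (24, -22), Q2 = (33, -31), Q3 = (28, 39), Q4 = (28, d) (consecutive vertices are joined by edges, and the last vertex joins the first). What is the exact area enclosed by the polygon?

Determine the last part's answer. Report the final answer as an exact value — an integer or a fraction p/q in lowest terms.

Part 1: 2*(-18)^3 - 4*(-18)^2 + 4*(-18)^1 + 9 = (-11664) + (-1296) + (-72) + (9) = -13023; answer -13023
Part 2: A1 = -13023; d = -9; cross terms: (24*-31 - 33*-22)=-18, (33*39 - 28*-31)=2155, (28*-9 - 28*39)=-1344, (28*-22 - 24*-9)=-400; twice the area = |393| = 393; area = 393/2; answer 393/2

393/2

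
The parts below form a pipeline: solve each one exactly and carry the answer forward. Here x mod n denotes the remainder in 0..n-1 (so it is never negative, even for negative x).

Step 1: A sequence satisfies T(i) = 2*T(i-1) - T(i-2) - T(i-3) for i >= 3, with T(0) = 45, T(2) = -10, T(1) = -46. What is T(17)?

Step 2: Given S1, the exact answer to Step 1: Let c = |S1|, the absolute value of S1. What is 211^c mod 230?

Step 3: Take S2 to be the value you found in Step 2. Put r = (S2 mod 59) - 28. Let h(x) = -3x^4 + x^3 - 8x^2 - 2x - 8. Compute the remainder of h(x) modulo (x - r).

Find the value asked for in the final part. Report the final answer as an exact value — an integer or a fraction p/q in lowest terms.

Step 1: T(3) = 2*(-10) - 1*(-46) - 1*(45) = -19; iterating: T(3)=-19, T(4)=18, T(5)=65, T(6)=131, T(7)=179, T(8)=162, T(9)=14, T(10)=-313, T(11)=-802, T(12)=-1305, T(13)=-1495, T(14)=-883, T(15)=1034, T(16)=4446, T(17)=8741; answer 8741
Step 2: S1 = 8741; c = 8741; squarings mod 230: 211^1=211, 211^2=131, 211^4=141, 211^8=101, 211^16=81, 211^32=121, 211^64=151, 211^128=31, 211^256=41, 211^512=71, 211^1024=211, 211^2048=131, 211^4096=141, 211^8192=101; 211^8741 = 211^1 * 211^4 * 211^32 * 211^512 * 211^8192 = 31 (mod 230); answer 31
Step 3: S2 = 31; r = 3; remainder = value at the root: -3*(3)^4 + 1*(3)^3 - 8*(3)^2 - 2*(3)^1 - 8 = (-243) + (27) + (-72) + (-6) + (-8) = -302; answer -302

-302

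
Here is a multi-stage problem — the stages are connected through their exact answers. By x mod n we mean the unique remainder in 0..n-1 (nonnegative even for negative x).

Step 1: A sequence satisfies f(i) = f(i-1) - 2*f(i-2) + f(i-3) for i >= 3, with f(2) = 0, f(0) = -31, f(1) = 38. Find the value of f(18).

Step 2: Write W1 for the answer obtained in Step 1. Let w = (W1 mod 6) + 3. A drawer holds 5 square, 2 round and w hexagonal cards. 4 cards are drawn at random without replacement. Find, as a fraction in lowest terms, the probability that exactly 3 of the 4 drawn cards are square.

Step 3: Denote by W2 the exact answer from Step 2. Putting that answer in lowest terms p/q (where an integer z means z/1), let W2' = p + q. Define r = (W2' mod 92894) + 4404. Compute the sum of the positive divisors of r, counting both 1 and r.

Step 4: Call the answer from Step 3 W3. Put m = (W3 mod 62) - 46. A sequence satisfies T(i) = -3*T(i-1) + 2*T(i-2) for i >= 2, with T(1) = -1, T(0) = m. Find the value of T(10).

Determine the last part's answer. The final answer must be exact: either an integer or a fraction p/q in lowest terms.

Step 1: f(3) = 1*(0) - 2*(38) + 1*(-31) = -107; iterating: f(3)=-107, f(4)=-69, f(5)=145, f(6)=176, f(7)=-183, f(8)=-390, f(9)=152, f(10)=749, f(11)=55, f(12)=-1291, f(13)=-652, f(14)=1985, f(15)=1998, f(16)=-2624, f(17)=-4635, f(18)=2611; answer 2611
Step 2: W1 = 2611; w = 4; total draws C(11,4) = 330; favorable C(5,3)*C(6,1) = 60; P = 2/11; answer 2/11
Step 3: W2 = 2/11; threaded value p + q = 13; r = 4417; 4417 = 7 * 631; sigma = (1 + 7) * (1 + 631) = 8 * 632 = 5056; answer 5056
Step 4: W3 = 5056; m = -12; T(2) = -3*(-1) + 2*(-12) = -21; iterating: T(2)=-21, T(3)=61, T(4)=-225, T(5)=797, T(6)=-2841, T(7)=10117, T(8)=-36033, T(9)=128333, T(10)=-457065; answer -457065

-457065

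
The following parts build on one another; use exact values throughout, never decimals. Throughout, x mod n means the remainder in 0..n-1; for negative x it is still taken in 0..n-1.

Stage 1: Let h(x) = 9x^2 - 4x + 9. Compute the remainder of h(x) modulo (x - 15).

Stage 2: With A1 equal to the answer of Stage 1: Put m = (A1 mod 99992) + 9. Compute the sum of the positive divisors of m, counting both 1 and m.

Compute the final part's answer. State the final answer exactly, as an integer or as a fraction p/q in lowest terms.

Stage 1: remainder = value at the root: 9*(15)^2 - 4*(15)^1 + 9 = (2025) + (-60) + (9) = 1974; answer 1974
Stage 2: A1 = 1974; m = 1983; 1983 = 3 * 661; sigma = (1 + 3) * (1 + 661) = 4 * 662 = 2648; answer 2648

2648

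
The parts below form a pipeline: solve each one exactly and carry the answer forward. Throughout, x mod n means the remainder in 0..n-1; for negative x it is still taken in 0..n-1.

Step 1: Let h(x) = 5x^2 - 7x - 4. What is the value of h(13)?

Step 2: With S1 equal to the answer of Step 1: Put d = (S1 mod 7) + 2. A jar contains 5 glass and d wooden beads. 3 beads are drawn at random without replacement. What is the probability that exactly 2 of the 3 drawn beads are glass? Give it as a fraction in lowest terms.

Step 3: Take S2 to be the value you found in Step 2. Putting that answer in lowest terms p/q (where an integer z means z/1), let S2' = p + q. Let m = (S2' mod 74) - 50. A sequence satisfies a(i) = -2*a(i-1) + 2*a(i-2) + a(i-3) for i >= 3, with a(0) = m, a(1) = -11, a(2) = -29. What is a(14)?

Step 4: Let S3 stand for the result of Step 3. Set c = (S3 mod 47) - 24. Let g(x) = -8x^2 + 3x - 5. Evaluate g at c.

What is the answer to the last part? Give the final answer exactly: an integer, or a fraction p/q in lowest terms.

-3943

Step 1: 5*(13)^2 - 7*(13)^1 - 4 = (845) + (-91) + (-4) = 750; answer 750
Step 2: S1 = 750; d = 3; total draws C(8,3) = 56; favorable C(5,2)*C(3,1) = 30; P = 15/28; answer 15/28
Step 3: S2 = 15/28; threaded value p + q = 43; m = -7; a(3) = -2*(-29) + 2*(-11) + 1*(-7) = 29; iterating: a(3)=29, a(4)=-127, a(5)=283, a(6)=-791, a(7)=2021, a(8)=-5341, a(9)=13933, a(10)=-36527, a(11)=95579, a(12)=-250279, a(13)=655189, a(14)=-1715357; answer -1715357
Step 4: S3 = -1715357; c = -22; -8*(-22)^2 + 3*(-22)^1 - 5 = (-3872) + (-66) + (-5) = -3943; answer -3943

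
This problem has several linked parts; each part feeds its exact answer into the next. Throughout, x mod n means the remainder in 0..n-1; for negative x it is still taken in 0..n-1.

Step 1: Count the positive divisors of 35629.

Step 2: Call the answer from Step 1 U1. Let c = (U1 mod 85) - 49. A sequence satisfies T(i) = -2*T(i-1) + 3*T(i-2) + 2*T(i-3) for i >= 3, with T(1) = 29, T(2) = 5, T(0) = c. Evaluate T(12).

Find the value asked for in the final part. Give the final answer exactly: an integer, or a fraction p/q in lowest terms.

Step 1: 35629 = 11 * 41 * 79; number of divisors = (1+1) * (1+1) * (1+1) = 8; answer 8
Step 2: U1 = 8; c = -41; T(3) = -2*(5) + 3*(29) + 2*(-41) = -5; iterating: T(3)=-5, T(4)=83, T(5)=-171, T(6)=581, T(7)=-1509, T(8)=4419, T(9)=-12203, T(10)=34645, T(11)=-97061, T(12)=273651; answer 273651

273651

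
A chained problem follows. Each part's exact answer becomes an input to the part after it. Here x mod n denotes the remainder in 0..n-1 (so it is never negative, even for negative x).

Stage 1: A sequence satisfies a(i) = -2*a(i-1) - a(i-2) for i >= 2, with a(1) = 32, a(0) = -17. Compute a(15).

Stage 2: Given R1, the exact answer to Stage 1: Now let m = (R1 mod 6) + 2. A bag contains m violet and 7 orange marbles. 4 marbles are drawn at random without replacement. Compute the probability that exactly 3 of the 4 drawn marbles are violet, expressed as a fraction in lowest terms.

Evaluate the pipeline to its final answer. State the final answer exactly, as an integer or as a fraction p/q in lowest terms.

Stage 1: a(2) = -2*(32) - 1*(-17) = -47; iterating: a(2)=-47, a(3)=62, a(4)=-77, a(5)=92, a(6)=-107, a(7)=122, a(8)=-137, a(9)=152, a(10)=-167, a(11)=182, a(12)=-197, a(13)=212, a(14)=-227, a(15)=242; answer 242
Stage 2: R1 = 242; m = 4; total draws C(11,4) = 330; favorable C(4,3)*C(7,1) = 28; P = 14/165; answer 14/165

14/165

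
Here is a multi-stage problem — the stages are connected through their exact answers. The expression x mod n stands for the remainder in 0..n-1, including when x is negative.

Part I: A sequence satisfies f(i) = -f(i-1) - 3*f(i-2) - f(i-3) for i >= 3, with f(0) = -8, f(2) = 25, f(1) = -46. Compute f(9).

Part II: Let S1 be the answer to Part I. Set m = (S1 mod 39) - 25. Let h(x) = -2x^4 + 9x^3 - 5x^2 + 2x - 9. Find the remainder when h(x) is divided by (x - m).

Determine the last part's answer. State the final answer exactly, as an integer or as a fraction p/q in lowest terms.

-17

Part I: f(3) = -1*(25) - 3*(-46) - 1*(-8) = 121; iterating: f(3)=121, f(4)=-150, f(5)=-238, f(6)=567, f(7)=297, f(8)=-1760, f(9)=302; answer 302
Part II: S1 = 302; m = 4; remainder = value at the root: -2*(4)^4 + 9*(4)^3 - 5*(4)^2 + 2*(4)^1 - 9 = (-512) + (576) + (-80) + (8) + (-9) = -17; answer -17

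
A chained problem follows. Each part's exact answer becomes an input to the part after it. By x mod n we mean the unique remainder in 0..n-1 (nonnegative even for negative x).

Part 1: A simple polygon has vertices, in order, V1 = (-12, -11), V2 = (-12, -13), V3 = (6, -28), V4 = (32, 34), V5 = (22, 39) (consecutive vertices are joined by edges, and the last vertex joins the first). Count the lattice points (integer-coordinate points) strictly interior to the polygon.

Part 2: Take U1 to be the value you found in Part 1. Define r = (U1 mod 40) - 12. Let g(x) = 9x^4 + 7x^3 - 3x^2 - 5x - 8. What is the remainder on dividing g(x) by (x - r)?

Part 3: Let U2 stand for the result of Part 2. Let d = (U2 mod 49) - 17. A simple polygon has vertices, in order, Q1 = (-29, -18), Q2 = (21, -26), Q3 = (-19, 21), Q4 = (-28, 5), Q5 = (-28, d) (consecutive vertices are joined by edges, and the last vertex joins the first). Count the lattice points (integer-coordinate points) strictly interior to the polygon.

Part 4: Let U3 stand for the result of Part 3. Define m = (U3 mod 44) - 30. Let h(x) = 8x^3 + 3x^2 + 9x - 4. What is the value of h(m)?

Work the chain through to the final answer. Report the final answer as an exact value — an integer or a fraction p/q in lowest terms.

-83934

Part 1: cross terms: (-12*-13 - -12*-11)=24, (-12*-28 - 6*-13)=414, (6*34 - 32*-28)=1100, (32*39 - 22*34)=500, (22*-11 - -12*39)=226; twice the area = |2264| = 2264; area = 1132; boundary points = 2 + 3 + 2 + 5 + 2 = 14; strictly interior points = area - boundary/2 + 1 = 1126; answer 1126
Part 2: U1 = 1126; r = -6; remainder = value at the root: 9*(-6)^4 + 7*(-6)^3 - 3*(-6)^2 - 5*(-6)^1 - 8 = (11664) + (-1512) + (-108) + (30) + (-8) = 10066; answer 10066
Part 3: U2 = 10066; d = 4; cross terms: (-29*-26 - 21*-18)=1132, (21*21 - -19*-26)=-53, (-19*5 - -28*21)=493, (-28*4 - -28*5)=28, (-28*-18 - -29*4)=620; twice the area = |2220| = 2220; area = 1110; boundary points = 2 + 1 + 1 + 1 + 1 = 6; strictly interior points = area - boundary/2 + 1 = 1108; answer 1108
Part 4: U3 = 1108; m = -22; 8*(-22)^3 + 3*(-22)^2 + 9*(-22)^1 - 4 = (-85184) + (1452) + (-198) + (-4) = -83934; answer -83934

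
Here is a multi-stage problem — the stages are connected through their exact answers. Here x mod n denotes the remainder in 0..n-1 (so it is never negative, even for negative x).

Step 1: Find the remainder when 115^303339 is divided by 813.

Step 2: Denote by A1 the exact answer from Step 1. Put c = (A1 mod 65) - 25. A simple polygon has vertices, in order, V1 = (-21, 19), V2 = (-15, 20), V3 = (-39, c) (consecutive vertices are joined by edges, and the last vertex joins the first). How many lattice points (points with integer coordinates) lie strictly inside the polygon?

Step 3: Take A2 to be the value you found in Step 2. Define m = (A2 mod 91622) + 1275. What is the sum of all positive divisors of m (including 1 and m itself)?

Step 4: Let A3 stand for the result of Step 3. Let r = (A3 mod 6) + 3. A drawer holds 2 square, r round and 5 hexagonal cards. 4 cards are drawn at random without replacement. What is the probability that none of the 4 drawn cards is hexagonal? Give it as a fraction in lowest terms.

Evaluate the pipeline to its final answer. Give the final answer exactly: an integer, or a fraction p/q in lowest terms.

Step 1: squarings mod 813: 115^1=115, 115^2=217, 115^4=748, 115^8=160, 115^16=397, 115^32=700, 115^64=574, 115^128=211, 115^256=619, 115^512=238, 115^1024=547, 115^2048=25, 115^4096=625, 115^8192=385, 115^16384=259, 115^32768=415, 115^65536=682, 115^131072=88, 115^262144=427; 115^303339 = 115^1 * 115^2 * 115^8 * 115^32 * 115^64 * 115^128 * 115^8192 * 115^32768 * 115^262144 = 688 (mod 813); answer 688
Step 2: A1 = 688; c = 13; cross terms: (-21*20 - -15*19)=-135, (-15*13 - -39*20)=585, (-39*19 - -21*13)=-468; twice the area = |-18| = 18; area = 9; boundary points = 1 + 1 + 6 = 8; strictly interior points = area - boundary/2 + 1 = 6; answer 6
Step 3: A2 = 6; m = 1281; 1281 = 3 * 7 * 61; sigma = (1 + 3) * (1 + 7) * (1 + 61) = 4 * 8 * 62 = 1984; answer 1984
Step 4: A3 = 1984; r = 7; total draws C(14,4) = 1001; favorable C(9,4) = 126; P = 18/143; answer 18/143

18/143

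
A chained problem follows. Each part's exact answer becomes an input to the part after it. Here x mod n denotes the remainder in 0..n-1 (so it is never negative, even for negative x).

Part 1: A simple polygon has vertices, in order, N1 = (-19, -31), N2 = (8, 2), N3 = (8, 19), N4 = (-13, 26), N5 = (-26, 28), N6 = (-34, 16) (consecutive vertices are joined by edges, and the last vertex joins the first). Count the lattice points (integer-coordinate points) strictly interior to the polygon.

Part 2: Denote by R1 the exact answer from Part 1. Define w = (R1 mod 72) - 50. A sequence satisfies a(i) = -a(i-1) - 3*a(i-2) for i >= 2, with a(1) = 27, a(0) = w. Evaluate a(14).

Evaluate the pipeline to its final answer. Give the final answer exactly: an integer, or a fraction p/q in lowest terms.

Part 1: cross terms: (-19*2 - 8*-31)=210, (8*19 - 8*2)=136, (8*26 - -13*19)=455, (-13*28 - -26*26)=312, (-26*16 - -34*28)=536, (-34*-31 - -19*16)=1358; twice the area = |3007| = 3007; area = 3007/2; boundary points = 3 + 17 + 7 + 1 + 4 + 1 = 33; strictly interior points = area - boundary/2 + 1 = 1488; answer 1488
Part 2: R1 = 1488; w = -2; a(2) = -1*(27) - 3*(-2) = -21; iterating: a(2)=-21, a(3)=-60, a(4)=123, a(5)=57, a(6)=-426, a(7)=255, a(8)=1023, a(9)=-1788, a(10)=-1281, a(11)=6645, a(12)=-2802, a(13)=-17133, a(14)=25539; answer 25539

25539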